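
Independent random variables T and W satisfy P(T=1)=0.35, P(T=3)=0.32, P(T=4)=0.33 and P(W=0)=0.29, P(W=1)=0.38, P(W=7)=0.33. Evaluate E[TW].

7.0747

E[TW] = Σ_t Σ_w tw · P(T=t)P(W=w)
 = 0·0.1015 + 1·0.133 + 7·0.1155 + 0·0.0928 + 3·0.1216 + 21·0.1056 + 0·0.0957 + 4·0.1254 + 28·0.1089
 = 0 + 0.133 + 0.8085 + 0 + 0.3648 + 2.2176 + 0 + 0.5016 + 3.0492
 = 7.0747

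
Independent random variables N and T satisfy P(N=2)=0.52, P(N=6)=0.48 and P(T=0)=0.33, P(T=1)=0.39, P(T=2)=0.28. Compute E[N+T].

E[N+T] = Σ_n Σ_t (n+t) · P(N=n)P(T=t)
 = 2·0.1716 + 3·0.2028 + 4·0.1456 + 6·0.1584 + 7·0.1872 + 8·0.1344
 = 0.3432 + 0.6084 + 0.5824 + 0.9504 + 1.3104 + 1.0752
 = 4.87

4.87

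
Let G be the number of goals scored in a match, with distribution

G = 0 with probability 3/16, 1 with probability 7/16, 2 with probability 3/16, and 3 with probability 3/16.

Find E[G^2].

2.875

E[G^2] = Σ g^2·P(G=g)
 = 0·3/16 + 1·7/16 + 4·3/16 + 9·3/16
 = 0 + 7/16 + 3/4 + 27/16
 = 23/8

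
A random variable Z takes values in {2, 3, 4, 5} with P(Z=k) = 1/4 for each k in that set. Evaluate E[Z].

3.5

E[Z] = Σ z·P(Z=z)
 = 2·1/4 + 3·1/4 + 4·1/4 + 5·1/4
 = 1/2 + 3/4 + 1 + 5/4
 = 7/2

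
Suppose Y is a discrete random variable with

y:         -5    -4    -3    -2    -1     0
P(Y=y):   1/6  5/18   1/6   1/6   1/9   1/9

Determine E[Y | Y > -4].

-1.7

P(Y > -4) = 1/6 + 1/6 + 1/9 + 1/9 = 5/9.
E[Y | Y > -4] = [(-3)·1/6 + (-2)·1/6 + (-1)·1/9 + 0·1/9] / (5/9)
 = -17/18 / (5/9)
 = -17/10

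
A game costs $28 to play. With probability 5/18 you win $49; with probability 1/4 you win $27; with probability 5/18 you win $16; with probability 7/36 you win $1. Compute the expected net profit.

E[payout] = 49·5/18 + 27·1/4 + 16·5/18 + 1·7/36
 = 245/18 + 27/4 + 40/9 + 7/36
 = 25
Net = 25 - 28 = -3

-3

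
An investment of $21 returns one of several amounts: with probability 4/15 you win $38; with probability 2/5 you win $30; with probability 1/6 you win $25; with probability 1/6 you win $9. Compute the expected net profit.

6.8

E[payout] = 38·4/15 + 30·2/5 + 25·1/6 + 9·1/6
 = 152/15 + 12 + 25/6 + 3/2
 = 139/5
Net = 139/5 - 21 = 34/5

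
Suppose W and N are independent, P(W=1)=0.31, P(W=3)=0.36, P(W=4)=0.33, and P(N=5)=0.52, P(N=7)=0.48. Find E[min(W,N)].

2.71

E[min(W,N)] = Σ_w Σ_n min(w,n) · P(W=w)P(N=n)
 = 1·0.1612 + 1·0.1488 + 3·0.1872 + 3·0.1728 + 4·0.1716 + 4·0.1584
 = 0.1612 + 0.1488 + 0.5616 + 0.5184 + 0.6864 + 0.6336
 = 2.71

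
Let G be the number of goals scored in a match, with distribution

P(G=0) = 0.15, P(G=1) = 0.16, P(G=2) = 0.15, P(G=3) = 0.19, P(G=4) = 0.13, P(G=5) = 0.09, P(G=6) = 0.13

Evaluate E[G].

E[G] = Σ g·P(G=g)
 = 0·0.15 + 1·0.16 + 2·0.15 + 3·0.19 + 4·0.13 + 5·0.09 + 6·0.13
 = 0 + 0.16 + 0.3 + 0.57 + 0.52 + 0.45 + 0.78
 = 2.78

2.78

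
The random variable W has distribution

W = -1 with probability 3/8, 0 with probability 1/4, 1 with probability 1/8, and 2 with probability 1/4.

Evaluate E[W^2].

E[W^2] = Σ w^2·P(W=w)
 = 1·3/8 + 0·1/4 + 1·1/8 + 4·1/4
 = 3/8 + 0 + 1/8 + 1
 = 3/2

1.5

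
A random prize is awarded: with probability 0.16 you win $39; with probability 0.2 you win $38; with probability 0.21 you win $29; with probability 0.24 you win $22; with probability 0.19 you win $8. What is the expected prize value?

26.73

E[payout] = 39·0.16 + 38·0.2 + 29·0.21 + 22·0.24 + 8·0.19
 = 6.24 + 7.6 + 6.09 + 5.28 + 1.52
 = 26.73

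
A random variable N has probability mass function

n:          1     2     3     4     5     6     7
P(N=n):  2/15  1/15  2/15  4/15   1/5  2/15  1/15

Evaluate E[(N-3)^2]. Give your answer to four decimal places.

3.9333

E[(N-3)^2] = Σ (n-3)^2·P(N=n)
 = 4·2/15 + 1·1/15 + 0·2/15 + 1·4/15 + 4·1/5 + 9·2/15 + 16·1/15
 = 8/15 + 1/15 + 0 + 4/15 + 4/5 + 6/5 + 16/15
 = 59/15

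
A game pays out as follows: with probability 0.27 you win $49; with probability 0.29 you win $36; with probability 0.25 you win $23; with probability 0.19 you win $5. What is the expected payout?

30.37

E[payout] = 49·0.27 + 36·0.29 + 23·0.25 + 5·0.19
 = 13.23 + 10.44 + 5.75 + 0.95
 = 30.37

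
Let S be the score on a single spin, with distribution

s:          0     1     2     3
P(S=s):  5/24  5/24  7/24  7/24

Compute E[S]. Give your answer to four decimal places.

E[S] = Σ s·P(S=s)
 = 0·5/24 + 1·5/24 + 2·7/24 + 3·7/24
 = 0 + 5/24 + 7/12 + 7/8
 = 5/3

1.6667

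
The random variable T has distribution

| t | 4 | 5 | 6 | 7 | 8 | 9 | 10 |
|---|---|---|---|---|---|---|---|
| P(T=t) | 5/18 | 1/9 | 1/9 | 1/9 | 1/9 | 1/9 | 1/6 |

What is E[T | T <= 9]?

6

P(T <= 9) = 5/18 + 1/9 + 1/9 + 1/9 + 1/9 + 1/9 = 5/6.
E[T | T <= 9] = [4·5/18 + 5·1/9 + 6·1/9 + 7·1/9 + 8·1/9 + 9·1/9] / (5/6)
 = 5 / (5/6)
 = 6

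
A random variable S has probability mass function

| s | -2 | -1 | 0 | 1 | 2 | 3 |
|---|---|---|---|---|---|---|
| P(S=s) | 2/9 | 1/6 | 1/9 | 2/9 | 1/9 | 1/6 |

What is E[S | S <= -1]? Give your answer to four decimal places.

-1.5714

P(S <= -1) = 2/9 + 1/6 = 7/18.
E[S | S <= -1] = [(-2)·2/9 + (-1)·1/6] / (7/18)
 = -11/18 / (7/18)
 = -11/7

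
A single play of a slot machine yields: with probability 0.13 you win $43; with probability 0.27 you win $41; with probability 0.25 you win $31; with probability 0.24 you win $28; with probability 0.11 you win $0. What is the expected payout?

E[payout] = 43·0.13 + 41·0.27 + 31·0.25 + 28·0.24 + 0·0.11
 = 5.59 + 11.07 + 7.75 + 6.72 + 0
 = 31.13

31.13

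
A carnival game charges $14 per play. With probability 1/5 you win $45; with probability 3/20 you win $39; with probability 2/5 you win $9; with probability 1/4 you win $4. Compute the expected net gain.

5.45

E[payout] = 45·1/5 + 39·3/20 + 9·2/5 + 4·1/4
 = 9 + 117/20 + 18/5 + 1
 = 389/20
Net = 389/20 - 14 = 109/20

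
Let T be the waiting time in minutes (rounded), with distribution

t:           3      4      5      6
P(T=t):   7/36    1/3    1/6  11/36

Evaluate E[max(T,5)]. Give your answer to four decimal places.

5.3056

E[max(T,5)] = Σ max(t,5)·P(T=t)
 = 5·7/36 + 5·1/3 + 5·1/6 + 6·11/36
 = 35/36 + 5/3 + 5/6 + 11/6
 = 191/36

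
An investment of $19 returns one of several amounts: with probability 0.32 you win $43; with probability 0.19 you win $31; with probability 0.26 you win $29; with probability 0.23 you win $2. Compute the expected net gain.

8.65

E[payout] = 43·0.32 + 31·0.19 + 29·0.26 + 2·0.23
 = 13.76 + 5.89 + 7.54 + 0.46
 = 27.65
Net = 27.65 - 19 = 8.65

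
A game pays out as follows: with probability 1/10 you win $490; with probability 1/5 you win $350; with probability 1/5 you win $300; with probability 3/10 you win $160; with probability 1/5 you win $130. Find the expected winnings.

253

E[payout] = 490·1/10 + 350·1/5 + 300·1/5 + 160·3/10 + 130·1/5
 = 49 + 70 + 60 + 48 + 26
 = 253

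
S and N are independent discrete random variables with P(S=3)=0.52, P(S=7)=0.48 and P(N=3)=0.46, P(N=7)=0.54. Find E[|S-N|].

E[|S-N|] = Σ_s Σ_n |s-n| · P(S=s)P(N=n)
 = 0·0.2392 + 4·0.2808 + 4·0.2208 + 0·0.2592
 = 0 + 1.1232 + 0.8832 + 0
 = 2.0064

2.0064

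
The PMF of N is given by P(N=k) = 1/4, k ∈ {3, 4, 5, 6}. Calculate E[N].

4.5

E[N] = Σ n·P(N=n)
 = 3·1/4 + 4·1/4 + 5·1/4 + 6·1/4
 = 3/4 + 1 + 5/4 + 3/2
 = 9/2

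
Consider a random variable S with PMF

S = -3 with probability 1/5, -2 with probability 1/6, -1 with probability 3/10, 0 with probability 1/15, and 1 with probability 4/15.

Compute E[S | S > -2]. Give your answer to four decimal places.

P(S > -2) = 3/10 + 1/15 + 4/15 = 19/30.
E[S | S > -2] = [(-1)·3/10 + 0·1/15 + 1·4/15] / (19/30)
 = -1/30 / (19/30)
 = -1/19

-0.0526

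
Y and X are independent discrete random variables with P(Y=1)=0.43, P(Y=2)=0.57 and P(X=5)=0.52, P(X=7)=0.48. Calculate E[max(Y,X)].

5.96

E[max(Y,X)] = Σ_y Σ_x max(y,x) · P(Y=y)P(X=x)
 = 5·0.2236 + 7·0.2064 + 5·0.2964 + 7·0.2736
 = 1.118 + 1.4448 + 1.482 + 1.9152
 = 5.96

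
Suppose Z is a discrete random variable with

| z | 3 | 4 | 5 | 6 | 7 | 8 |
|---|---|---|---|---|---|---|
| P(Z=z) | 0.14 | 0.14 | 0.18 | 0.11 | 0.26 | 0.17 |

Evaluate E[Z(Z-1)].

E[Z(Z-1)] = Σ z(z-1)·P(Z=z)
 = 6·0.14 + 12·0.14 + 20·0.18 + 30·0.11 + 42·0.26 + 56·0.17
 = 0.84 + 1.68 + 3.6 + 3.3 + 10.92 + 9.52
 = 29.86

29.86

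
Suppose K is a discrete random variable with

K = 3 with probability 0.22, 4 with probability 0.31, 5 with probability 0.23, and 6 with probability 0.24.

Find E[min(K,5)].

4.25

E[min(K,5)] = Σ min(k,5)·P(K=k)
 = 3·0.22 + 4·0.31 + 5·0.23 + 5·0.24
 = 0.66 + 1.24 + 1.15 + 1.2
 = 4.25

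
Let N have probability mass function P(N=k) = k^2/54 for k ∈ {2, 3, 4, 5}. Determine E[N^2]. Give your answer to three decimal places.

E[N^2] = Σ n^2·P(N=n)
 = 4·2/27 + 9·1/6 + 16·8/27 + 25·25/54
 = 8/27 + 3/2 + 128/27 + 625/54
 = 163/9

18.111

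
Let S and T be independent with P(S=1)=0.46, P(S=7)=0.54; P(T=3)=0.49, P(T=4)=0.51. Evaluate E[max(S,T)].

5.3946

E[max(S,T)] = Σ_s Σ_t max(s,t) · P(S=s)P(T=t)
 = 3·0.2254 + 4·0.2346 + 7·0.2646 + 7·0.2754
 = 0.6762 + 0.9384 + 1.8522 + 1.9278
 = 5.3946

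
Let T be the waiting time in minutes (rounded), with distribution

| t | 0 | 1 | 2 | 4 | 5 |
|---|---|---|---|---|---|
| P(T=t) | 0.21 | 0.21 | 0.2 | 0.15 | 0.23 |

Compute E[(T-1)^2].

E[(T-1)^2] = Σ (t-1)^2·P(T=t)
 = 1·0.21 + 0·0.21 + 1·0.2 + 9·0.15 + 16·0.23
 = 0.21 + 0 + 0.2 + 1.35 + 3.68
 = 5.44

5.44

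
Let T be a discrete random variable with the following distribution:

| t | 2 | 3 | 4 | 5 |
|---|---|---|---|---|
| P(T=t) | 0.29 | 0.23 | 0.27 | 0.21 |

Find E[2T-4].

E[2T-4] = Σ (2t-4)·P(T=t)
 = 0·0.29 + 2·0.23 + 4·0.27 + 6·0.21
 = 0 + 0.46 + 1.08 + 1.26
 = 2.8

2.8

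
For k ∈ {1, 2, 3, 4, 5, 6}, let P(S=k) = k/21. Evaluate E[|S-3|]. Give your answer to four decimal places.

E[|S-3|] = Σ |s-3|·P(S=s)
 = 2·1/21 + 1·2/21 + 0·1/7 + 1·4/21 + 2·5/21 + 3·2/7
 = 2/21 + 2/21 + 0 + 4/21 + 10/21 + 6/7
 = 12/7

1.7143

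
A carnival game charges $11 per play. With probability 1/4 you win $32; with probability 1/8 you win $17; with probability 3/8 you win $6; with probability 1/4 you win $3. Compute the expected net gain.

2.125

E[payout] = 32·1/4 + 17·1/8 + 6·3/8 + 3·1/4
 = 8 + 17/8 + 9/4 + 3/4
 = 105/8
Net = 105/8 - 11 = 17/8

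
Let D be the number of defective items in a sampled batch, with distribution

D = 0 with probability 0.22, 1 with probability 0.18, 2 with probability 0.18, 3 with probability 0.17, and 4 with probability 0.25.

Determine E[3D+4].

10.15

E[3D+4] = Σ (3d+4)·P(D=d)
 = 4·0.22 + 7·0.18 + 10·0.18 + 13·0.17 + 16·0.25
 = 0.88 + 1.26 + 1.8 + 2.21 + 4
 = 10.15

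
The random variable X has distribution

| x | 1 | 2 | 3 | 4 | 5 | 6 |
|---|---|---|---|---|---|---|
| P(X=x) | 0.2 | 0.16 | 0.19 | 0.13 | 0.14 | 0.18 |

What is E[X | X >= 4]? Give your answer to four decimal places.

P(X >= 4) = 0.13 + 0.14 + 0.18 = 0.45.
E[X | X >= 4] = [4·0.13 + 5·0.14 + 6·0.18] / 0.45
 = 2.3 / 0.45
 = 46/9

5.1111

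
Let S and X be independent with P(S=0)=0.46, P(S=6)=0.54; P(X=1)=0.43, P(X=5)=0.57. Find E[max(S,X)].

4.7488

E[max(S,X)] = Σ_s Σ_x max(s,x) · P(S=s)P(X=x)
 = 1·0.1978 + 5·0.2622 + 6·0.2322 + 6·0.3078
 = 0.1978 + 1.311 + 1.3932 + 1.8468
 = 4.7488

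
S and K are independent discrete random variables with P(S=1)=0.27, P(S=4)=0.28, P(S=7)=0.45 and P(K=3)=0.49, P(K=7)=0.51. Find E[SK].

E[SK] = Σ_s Σ_k sk · P(S=s)P(K=k)
 = 3·0.1323 + 7·0.1377 + 12·0.1372 + 28·0.1428 + 21·0.2205 + 49·0.2295
 = 0.3969 + 0.9639 + 1.6464 + 3.9984 + 4.6305 + 11.2455
 = 22.8816

22.8816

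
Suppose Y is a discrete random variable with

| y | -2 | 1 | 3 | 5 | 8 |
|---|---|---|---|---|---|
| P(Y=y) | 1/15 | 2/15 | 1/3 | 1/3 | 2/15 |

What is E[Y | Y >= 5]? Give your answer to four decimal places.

5.8571

P(Y >= 5) = 1/3 + 2/15 = 7/15.
E[Y | Y >= 5] = [5·1/3 + 8·2/15] / (7/15)
 = 41/15 / (7/15)
 = 41/7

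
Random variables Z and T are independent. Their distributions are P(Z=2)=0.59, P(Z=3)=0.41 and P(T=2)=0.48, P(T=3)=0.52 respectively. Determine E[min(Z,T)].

E[min(Z,T)] = Σ_z Σ_t min(z,t) · P(Z=z)P(T=t)
 = 2·0.2832 + 2·0.3068 + 2·0.1968 + 3·0.2132
 = 0.5664 + 0.6136 + 0.3936 + 0.6396
 = 2.2132

2.2132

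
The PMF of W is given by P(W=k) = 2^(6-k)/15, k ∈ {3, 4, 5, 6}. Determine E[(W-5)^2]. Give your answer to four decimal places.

E[(W-5)^2] = Σ (w-5)^2·P(W=w)
 = 4·8/15 + 1·4/15 + 0·2/15 + 1·1/15
 = 32/15 + 4/15 + 0 + 1/15
 = 37/15

2.4667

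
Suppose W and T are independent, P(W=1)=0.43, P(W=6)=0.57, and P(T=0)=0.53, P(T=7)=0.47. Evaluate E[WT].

E[WT] = Σ_w Σ_t wt · P(W=w)P(T=t)
 = 0·0.2279 + 7·0.2021 + 0·0.3021 + 42·0.2679
 = 0 + 1.4147 + 0 + 11.2518
 = 12.6665

12.6665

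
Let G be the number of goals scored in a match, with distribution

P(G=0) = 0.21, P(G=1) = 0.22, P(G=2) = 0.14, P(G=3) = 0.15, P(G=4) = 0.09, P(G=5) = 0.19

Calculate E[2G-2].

2.52

E[2G-2] = Σ (2g-2)·P(G=g)
 = (-2)·0.21 + 0·0.22 + 2·0.14 + 4·0.15 + 6·0.09 + 8·0.19
 = (-0.42) + 0 + 0.28 + 0.6 + 0.54 + 1.52
 = 2.52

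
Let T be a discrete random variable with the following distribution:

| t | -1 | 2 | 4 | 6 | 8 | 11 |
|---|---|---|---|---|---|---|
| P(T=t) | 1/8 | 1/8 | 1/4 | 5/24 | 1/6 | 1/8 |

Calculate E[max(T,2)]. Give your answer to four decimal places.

5.4583

E[max(T,2)] = Σ max(t,2)·P(T=t)
 = 2·1/8 + 2·1/8 + 4·1/4 + 6·5/24 + 8·1/6 + 11·1/8
 = 1/4 + 1/4 + 1 + 5/4 + 4/3 + 11/8
 = 131/24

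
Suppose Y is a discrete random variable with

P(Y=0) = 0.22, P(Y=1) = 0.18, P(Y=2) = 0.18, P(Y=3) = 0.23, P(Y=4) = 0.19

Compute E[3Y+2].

7.97

E[3Y+2] = Σ (3y+2)·P(Y=y)
 = 2·0.22 + 5·0.18 + 8·0.18 + 11·0.23 + 14·0.19
 = 0.44 + 0.9 + 1.44 + 2.53 + 2.66
 = 7.97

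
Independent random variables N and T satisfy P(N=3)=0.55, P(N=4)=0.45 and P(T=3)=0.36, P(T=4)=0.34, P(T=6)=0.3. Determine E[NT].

E[NT] = Σ_n Σ_t nt · P(N=n)P(T=t)
 = 9·0.198 + 12·0.187 + 18·0.165 + 12·0.162 + 16·0.153 + 24·0.135
 = 1.782 + 2.244 + 2.97 + 1.944 + 2.448 + 3.24
 = 14.628

14.628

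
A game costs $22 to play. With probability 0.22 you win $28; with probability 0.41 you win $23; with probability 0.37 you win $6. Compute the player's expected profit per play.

E[payout] = 28·0.22 + 23·0.41 + 6·0.37
 = 6.16 + 9.43 + 2.22
 = 17.81
Net = 17.81 - 22 = -4.19

-4.19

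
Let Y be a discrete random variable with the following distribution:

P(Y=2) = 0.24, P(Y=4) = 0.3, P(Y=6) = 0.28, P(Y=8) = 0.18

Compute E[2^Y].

69.76

E[2^Y] = Σ 2^y·P(Y=y)
 = 4·0.24 + 16·0.3 + 64·0.28 + 256·0.18
 = 0.96 + 4.8 + 17.92 + 46.08
 = 69.76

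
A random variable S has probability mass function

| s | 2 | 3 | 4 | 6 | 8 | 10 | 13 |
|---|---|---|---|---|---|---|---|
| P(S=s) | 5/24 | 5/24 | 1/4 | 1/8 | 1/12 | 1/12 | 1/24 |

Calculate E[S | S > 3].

6.5

P(S > 3) = 1/4 + 1/8 + 1/12 + 1/12 + 1/24 = 7/12.
E[S | S > 3] = [4·1/4 + 6·1/8 + 8·1/12 + 10·1/12 + 13·1/24] / (7/12)
 = 91/24 / (7/12)
 = 13/2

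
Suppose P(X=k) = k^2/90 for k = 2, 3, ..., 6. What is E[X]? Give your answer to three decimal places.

4.889

E[X] = Σ x·P(X=x)
 = 2·2/45 + 3·1/10 + 4·8/45 + 5·5/18 + 6·2/5
 = 4/45 + 3/10 + 32/45 + 25/18 + 12/5
 = 44/9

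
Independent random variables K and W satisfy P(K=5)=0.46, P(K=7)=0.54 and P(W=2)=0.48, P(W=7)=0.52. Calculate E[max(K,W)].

6.5584

E[max(K,W)] = Σ_k Σ_w max(k,w) · P(K=k)P(W=w)
 = 5·0.2208 + 7·0.2392 + 7·0.2592 + 7·0.2808
 = 1.104 + 1.6744 + 1.8144 + 1.9656
 = 6.5584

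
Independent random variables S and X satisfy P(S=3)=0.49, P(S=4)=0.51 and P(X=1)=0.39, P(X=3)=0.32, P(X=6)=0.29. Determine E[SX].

10.8459

E[SX] = Σ_s Σ_x sx · P(S=s)P(X=x)
 = 3·0.1911 + 9·0.1568 + 18·0.1421 + 4·0.1989 + 12·0.1632 + 24·0.1479
 = 0.5733 + 1.4112 + 2.5578 + 0.7956 + 1.9584 + 3.5496
 = 10.8459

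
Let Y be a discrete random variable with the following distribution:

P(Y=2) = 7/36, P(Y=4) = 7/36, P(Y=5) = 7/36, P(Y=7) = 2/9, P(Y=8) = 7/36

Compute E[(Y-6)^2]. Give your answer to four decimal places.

E[(Y-6)^2] = Σ (y-6)^2·P(Y=y)
 = 16·7/36 + 4·7/36 + 1·7/36 + 1·2/9 + 4·7/36
 = 28/9 + 7/9 + 7/36 + 2/9 + 7/9
 = 61/12

5.0833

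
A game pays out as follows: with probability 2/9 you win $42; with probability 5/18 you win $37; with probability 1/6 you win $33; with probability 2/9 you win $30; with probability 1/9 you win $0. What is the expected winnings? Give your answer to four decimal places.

E[payout] = 42·2/9 + 37·5/18 + 33·1/6 + 30·2/9 + 0·1/9
 = 28/3 + 185/18 + 11/2 + 20/3 + 0
 = 286/9

31.7778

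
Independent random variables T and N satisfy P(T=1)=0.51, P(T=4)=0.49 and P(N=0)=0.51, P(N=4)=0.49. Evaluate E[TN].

4.8412

E[TN] = Σ_t Σ_n tn · P(T=t)P(N=n)
 = 0·0.2601 + 4·0.2499 + 0·0.2499 + 16·0.2401
 = 0 + 0.9996 + 0 + 3.8416
 = 4.8412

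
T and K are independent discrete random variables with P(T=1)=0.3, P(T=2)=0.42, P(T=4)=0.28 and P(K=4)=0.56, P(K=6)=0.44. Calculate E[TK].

11.0288

E[TK] = Σ_t Σ_k tk · P(T=t)P(K=k)
 = 4·0.168 + 6·0.132 + 8·0.2352 + 12·0.1848 + 16·0.1568 + 24·0.1232
 = 0.672 + 0.792 + 1.8816 + 2.2176 + 2.5088 + 2.9568
 = 11.0288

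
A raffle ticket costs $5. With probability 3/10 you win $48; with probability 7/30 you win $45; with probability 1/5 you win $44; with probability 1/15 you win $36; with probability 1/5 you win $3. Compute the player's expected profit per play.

E[payout] = 48·3/10 + 45·7/30 + 44·1/5 + 36·1/15 + 3·1/5
 = 72/5 + 21/2 + 44/5 + 12/5 + 3/5
 = 367/10
Net = 367/10 - 5 = 317/10

31.7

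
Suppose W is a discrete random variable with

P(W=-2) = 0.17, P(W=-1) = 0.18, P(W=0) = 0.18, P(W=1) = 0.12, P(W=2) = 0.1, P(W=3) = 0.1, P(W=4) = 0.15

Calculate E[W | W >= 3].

P(W >= 3) = 0.1 + 0.15 = 0.25.
E[W | W >= 3] = [3·0.1 + 4·0.15] / 0.25
 = 0.9 / 0.25
 = 18/5

3.6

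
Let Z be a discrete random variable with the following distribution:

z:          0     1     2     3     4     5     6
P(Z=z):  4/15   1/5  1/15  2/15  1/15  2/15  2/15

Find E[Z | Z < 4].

P(Z < 4) = 4/15 + 1/5 + 1/15 + 2/15 = 2/3.
E[Z | Z < 4] = [0·4/15 + 1·1/5 + 2·1/15 + 3·2/15] / (2/3)
 = 11/15 / (2/3)
 = 11/10

1.1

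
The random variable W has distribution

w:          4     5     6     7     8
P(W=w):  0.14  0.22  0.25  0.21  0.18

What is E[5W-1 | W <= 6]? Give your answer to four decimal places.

24.9016

P(W <= 6) = 0.14 + 0.22 + 0.25 = 0.61.
E[5W-1 | W <= 6] = [19·0.14 + 24·0.22 + 29·0.25] / 0.61
 = 15.19 / 0.61
 = 1519/61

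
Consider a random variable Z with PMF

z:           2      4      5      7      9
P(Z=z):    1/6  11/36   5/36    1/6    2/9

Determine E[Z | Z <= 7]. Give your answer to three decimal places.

4.393

P(Z <= 7) = 1/6 + 11/36 + 5/36 + 1/6 = 7/9.
E[Z | Z <= 7] = [2·1/6 + 4·11/36 + 5·5/36 + 7·1/6] / (7/9)
 = 41/12 / (7/9)
 = 123/28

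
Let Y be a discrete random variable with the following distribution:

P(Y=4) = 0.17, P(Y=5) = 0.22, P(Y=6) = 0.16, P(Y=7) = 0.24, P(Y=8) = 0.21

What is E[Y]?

E[Y] = Σ y·P(Y=y)
 = 4·0.17 + 5·0.22 + 6·0.16 + 7·0.24 + 8·0.21
 = 0.68 + 1.1 + 0.96 + 1.68 + 1.68
 = 6.1

6.1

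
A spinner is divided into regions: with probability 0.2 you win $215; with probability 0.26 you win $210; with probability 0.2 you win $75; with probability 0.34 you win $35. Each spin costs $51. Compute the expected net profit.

73.5

E[payout] = 215·0.2 + 210·0.26 + 75·0.2 + 35·0.34
 = 43 + 54.6 + 15 + 11.9
 = 124.5
Net = 124.5 - 51 = 73.5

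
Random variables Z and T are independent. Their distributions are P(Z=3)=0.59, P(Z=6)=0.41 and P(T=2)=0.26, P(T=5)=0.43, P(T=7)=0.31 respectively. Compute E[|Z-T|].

2.1222

E[|Z-T|] = Σ_z Σ_t |z-t| · P(Z=z)P(T=t)
 = 1·0.1534 + 2·0.2537 + 4·0.1829 + 4·0.1066 + 1·0.1763 + 1·0.1271
 = 0.1534 + 0.5074 + 0.7316 + 0.4264 + 0.1763 + 0.1271
 = 2.1222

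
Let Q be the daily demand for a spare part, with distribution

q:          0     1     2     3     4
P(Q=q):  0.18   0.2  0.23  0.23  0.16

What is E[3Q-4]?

E[3Q-4] = Σ (3q-4)·P(Q=q)
 = (-4)·0.18 + (-1)·0.2 + 2·0.23 + 5·0.23 + 8·0.16
 = (-0.72) + (-0.2) + 0.46 + 1.15 + 1.28
 = 1.97

1.97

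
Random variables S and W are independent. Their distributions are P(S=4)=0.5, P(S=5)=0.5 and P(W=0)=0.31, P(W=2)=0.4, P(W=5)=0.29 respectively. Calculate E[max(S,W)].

E[max(S,W)] = Σ_s Σ_w max(s,w) · P(S=s)P(W=w)
 = 4·0.155 + 4·0.2 + 5·0.145 + 5·0.155 + 5·0.2 + 5·0.145
 = 0.62 + 0.8 + 0.725 + 0.775 + 1 + 0.725
 = 4.645

4.645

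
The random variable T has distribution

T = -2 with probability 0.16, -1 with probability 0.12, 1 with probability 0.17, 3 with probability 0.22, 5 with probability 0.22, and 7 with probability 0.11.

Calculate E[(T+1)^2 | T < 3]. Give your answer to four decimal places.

1.8667

P(T < 3) = 0.16 + 0.12 + 0.17 = 0.45.
E[(T+1)^2 | T < 3] = [1·0.16 + 0·0.12 + 4·0.17] / 0.45
 = 0.84 / 0.45
 = 28/15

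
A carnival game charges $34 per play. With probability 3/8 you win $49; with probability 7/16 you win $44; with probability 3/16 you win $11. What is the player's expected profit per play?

5.6875

E[payout] = 49·3/8 + 44·7/16 + 11·3/16
 = 147/8 + 77/4 + 33/16
 = 635/16
Net = 635/16 - 34 = 91/16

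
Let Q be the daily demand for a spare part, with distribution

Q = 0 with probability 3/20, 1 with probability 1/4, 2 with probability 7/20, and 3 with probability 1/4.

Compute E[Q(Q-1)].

2.2

E[Q(Q-1)] = Σ q(q-1)·P(Q=q)
 = 0·3/20 + 0·1/4 + 2·7/20 + 6·1/4
 = 0 + 0 + 7/10 + 3/2
 = 11/5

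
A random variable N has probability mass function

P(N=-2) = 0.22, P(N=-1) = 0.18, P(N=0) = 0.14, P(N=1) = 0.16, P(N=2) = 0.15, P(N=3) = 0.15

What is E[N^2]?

3.17

E[N^2] = Σ n^2·P(N=n)
 = 4·0.22 + 1·0.18 + 0·0.14 + 1·0.16 + 4·0.15 + 9·0.15
 = 0.88 + 0.18 + 0 + 0.16 + 0.6 + 1.35
 = 3.17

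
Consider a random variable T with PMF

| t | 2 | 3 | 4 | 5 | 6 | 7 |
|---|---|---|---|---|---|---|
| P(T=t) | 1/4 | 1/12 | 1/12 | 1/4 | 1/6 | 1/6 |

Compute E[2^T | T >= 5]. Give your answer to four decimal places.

68.5714

P(T >= 5) = 1/4 + 1/6 + 1/6 = 7/12.
E[2^T | T >= 5] = [32·1/4 + 64·1/6 + 128·1/6] / (7/12)
 = 40 / (7/12)
 = 480/7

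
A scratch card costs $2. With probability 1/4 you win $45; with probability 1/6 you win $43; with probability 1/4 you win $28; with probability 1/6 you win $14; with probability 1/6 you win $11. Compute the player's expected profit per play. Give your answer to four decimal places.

27.5833

E[payout] = 45·1/4 + 43·1/6 + 28·1/4 + 14·1/6 + 11·1/6
 = 45/4 + 43/6 + 7 + 7/3 + 11/6
 = 355/12
Net = 355/12 - 2 = 331/12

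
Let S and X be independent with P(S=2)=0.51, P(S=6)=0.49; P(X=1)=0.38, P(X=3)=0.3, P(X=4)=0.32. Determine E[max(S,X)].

E[max(S,X)] = Σ_s Σ_x max(s,x) · P(S=s)P(X=x)
 = 2·0.1938 + 3·0.153 + 4·0.1632 + 6·0.1862 + 6·0.147 + 6·0.1568
 = 0.3876 + 0.459 + 0.6528 + 1.1172 + 0.882 + 0.9408
 = 4.4394

4.4394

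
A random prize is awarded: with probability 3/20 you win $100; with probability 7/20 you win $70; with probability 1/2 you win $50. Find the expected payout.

E[payout] = 100·3/20 + 70·7/20 + 50·1/2
 = 15 + 49/2 + 25
 = 129/2

64.5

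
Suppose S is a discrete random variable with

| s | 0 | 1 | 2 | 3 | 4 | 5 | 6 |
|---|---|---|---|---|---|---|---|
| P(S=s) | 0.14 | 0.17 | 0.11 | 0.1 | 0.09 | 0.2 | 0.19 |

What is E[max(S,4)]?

4.58

E[max(S,4)] = Σ max(s,4)·P(S=s)
 = 4·0.14 + 4·0.17 + 4·0.11 + 4·0.1 + 4·0.09 + 5·0.2 + 6·0.19
 = 0.56 + 0.68 + 0.44 + 0.4 + 0.36 + 1 + 1.14
 = 4.58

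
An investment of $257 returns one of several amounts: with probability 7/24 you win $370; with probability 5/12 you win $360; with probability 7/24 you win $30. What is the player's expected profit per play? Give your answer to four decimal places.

9.6667

E[payout] = 370·7/24 + 360·5/12 + 30·7/24
 = 1295/12 + 150 + 35/4
 = 800/3
Net = 800/3 - 257 = 29/3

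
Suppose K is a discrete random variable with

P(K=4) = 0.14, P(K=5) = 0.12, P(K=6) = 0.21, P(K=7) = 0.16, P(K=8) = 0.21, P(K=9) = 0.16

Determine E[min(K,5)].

E[min(K,5)] = Σ min(k,5)·P(K=k)
 = 4·0.14 + 5·0.12 + 5·0.21 + 5·0.16 + 5·0.21 + 5·0.16
 = 0.56 + 0.6 + 1.05 + 0.8 + 1.05 + 0.8
 = 4.86

4.86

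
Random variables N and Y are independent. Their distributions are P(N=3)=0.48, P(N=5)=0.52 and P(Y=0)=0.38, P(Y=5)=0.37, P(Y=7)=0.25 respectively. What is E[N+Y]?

7.64

E[N+Y] = Σ_n Σ_y (n+y) · P(N=n)P(Y=y)
 = 3·0.1824 + 8·0.1776 + 10·0.12 + 5·0.1976 + 10·0.1924 + 12·0.13
 = 0.5472 + 1.4208 + 1.2 + 0.988 + 1.924 + 1.56
 = 7.64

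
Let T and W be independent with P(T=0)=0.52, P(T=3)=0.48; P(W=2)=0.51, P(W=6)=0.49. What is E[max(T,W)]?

E[max(T,W)] = Σ_t Σ_w max(t,w) · P(T=t)P(W=w)
 = 2·0.2652 + 6·0.2548 + 3·0.2448 + 6·0.2352
 = 0.5304 + 1.5288 + 0.7344 + 1.4112
 = 4.2048

4.2048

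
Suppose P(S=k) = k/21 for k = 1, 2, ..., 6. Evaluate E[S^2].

E[S^2] = Σ s^2·P(S=s)
 = 1·1/21 + 4·2/21 + 9·1/7 + 16·4/21 + 25·5/21 + 36·2/7
 = 1/21 + 8/21 + 9/7 + 64/21 + 125/21 + 72/7
 = 21

21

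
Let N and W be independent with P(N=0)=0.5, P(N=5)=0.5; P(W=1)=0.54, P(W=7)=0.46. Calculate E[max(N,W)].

4.84

E[max(N,W)] = Σ_n Σ_w max(n,w) · P(N=n)P(W=w)
 = 1·0.27 + 7·0.23 + 5·0.27 + 7·0.23
 = 0.27 + 1.61 + 1.35 + 1.61
 = 4.84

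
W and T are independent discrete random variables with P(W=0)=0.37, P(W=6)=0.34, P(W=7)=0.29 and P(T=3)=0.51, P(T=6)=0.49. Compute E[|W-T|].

2.9078

E[|W-T|] = Σ_w Σ_t |w-t| · P(W=w)P(T=t)
 = 3·0.1887 + 6·0.1813 + 3·0.1734 + 0·0.1666 + 4·0.1479 + 1·0.1421
 = 0.5661 + 1.0878 + 0.5202 + 0 + 0.5916 + 0.1421
 = 2.9078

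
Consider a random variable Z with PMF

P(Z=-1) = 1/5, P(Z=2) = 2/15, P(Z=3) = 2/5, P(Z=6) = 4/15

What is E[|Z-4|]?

2.2

E[|Z-4|] = Σ |z-4|·P(Z=z)
 = 5·1/5 + 2·2/15 + 1·2/5 + 2·4/15
 = 1 + 4/15 + 2/5 + 8/15
 = 11/5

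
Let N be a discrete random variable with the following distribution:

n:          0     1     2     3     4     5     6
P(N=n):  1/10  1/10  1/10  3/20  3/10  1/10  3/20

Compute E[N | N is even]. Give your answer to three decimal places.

P(N is even) = 1/10 + 1/10 + 3/10 + 3/20 = 13/20.
E[N | N is even] = [0·1/10 + 2·1/10 + 4·3/10 + 6·3/20] / (13/20)
 = 23/10 / (13/20)
 = 46/13

3.538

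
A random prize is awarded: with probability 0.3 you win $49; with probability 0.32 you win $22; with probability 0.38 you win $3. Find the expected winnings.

22.88

E[payout] = 49·0.3 + 22·0.32 + 3·0.38
 = 14.7 + 7.04 + 1.14
 = 22.88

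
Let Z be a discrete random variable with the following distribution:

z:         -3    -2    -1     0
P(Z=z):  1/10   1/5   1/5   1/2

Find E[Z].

-0.9

E[Z] = Σ z·P(Z=z)
 = (-3)·1/10 + (-2)·1/5 + (-1)·1/5 + 0·1/2
 = (-3/10) + (-2/5) + (-1/5) + 0
 = -9/10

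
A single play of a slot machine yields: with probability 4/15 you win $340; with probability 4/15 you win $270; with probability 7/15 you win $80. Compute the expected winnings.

E[payout] = 340·4/15 + 270·4/15 + 80·7/15
 = 272/3 + 72 + 112/3
 = 200

200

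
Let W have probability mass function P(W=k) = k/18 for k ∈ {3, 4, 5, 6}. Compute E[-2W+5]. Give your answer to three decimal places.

E[-2W+5] = Σ (-2w+5)·P(W=w)
 = (-1)·1/6 + (-3)·2/9 + (-5)·5/18 + (-7)·1/3
 = (-1/6) + (-2/3) + (-25/18) + (-7/3)
 = -41/9

-4.556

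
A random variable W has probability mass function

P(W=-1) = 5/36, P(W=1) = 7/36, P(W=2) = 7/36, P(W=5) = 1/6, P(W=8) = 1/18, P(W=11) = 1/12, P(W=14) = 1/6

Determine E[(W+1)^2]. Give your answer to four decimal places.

E[(W+1)^2] = Σ (w+1)^2·P(W=w)
 = 0·5/36 + 4·7/36 + 9·7/36 + 36·1/6 + 81·1/18 + 144·1/12 + 225·1/6
 = 0 + 7/9 + 7/4 + 6 + 9/2 + 12 + 75/2
 = 2251/36

62.5278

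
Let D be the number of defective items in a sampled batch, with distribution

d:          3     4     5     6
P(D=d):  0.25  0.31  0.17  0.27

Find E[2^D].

29.68

E[2^D] = Σ 2^d·P(D=d)
 = 8·0.25 + 16·0.31 + 32·0.17 + 64·0.27
 = 2 + 4.96 + 5.44 + 17.28
 = 29.68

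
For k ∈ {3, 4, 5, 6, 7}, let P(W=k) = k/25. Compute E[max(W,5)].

5.8

E[max(W,5)] = Σ max(w,5)·P(W=w)
 = 5·3/25 + 5·4/25 + 5·1/5 + 6·6/25 + 7·7/25
 = 3/5 + 4/5 + 1 + 36/25 + 49/25
 = 29/5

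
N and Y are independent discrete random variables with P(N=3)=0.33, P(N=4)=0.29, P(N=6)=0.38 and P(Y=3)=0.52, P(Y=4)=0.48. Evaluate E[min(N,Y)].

E[min(N,Y)] = Σ_n Σ_y min(n,y) · P(N=n)P(Y=y)
 = 3·0.1716 + 3·0.1584 + 3·0.1508 + 4·0.1392 + 3·0.1976 + 4·0.1824
 = 0.5148 + 0.4752 + 0.4524 + 0.5568 + 0.5928 + 0.7296
 = 3.3216

3.3216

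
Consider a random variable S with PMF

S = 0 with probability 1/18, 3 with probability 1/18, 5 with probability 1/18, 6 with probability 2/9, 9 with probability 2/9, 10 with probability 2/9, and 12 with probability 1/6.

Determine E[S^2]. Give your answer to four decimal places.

74.1111

E[S^2] = Σ s^2·P(S=s)
 = 0·1/18 + 9·1/18 + 25·1/18 + 36·2/9 + 81·2/9 + 100·2/9 + 144·1/6
 = 0 + 1/2 + 25/18 + 8 + 18 + 200/9 + 24
 = 667/9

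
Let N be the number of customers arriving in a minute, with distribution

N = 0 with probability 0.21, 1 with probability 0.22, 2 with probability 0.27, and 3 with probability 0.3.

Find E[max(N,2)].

2.3

E[max(N,2)] = Σ max(n,2)·P(N=n)
 = 2·0.21 + 2·0.22 + 2·0.27 + 3·0.3
 = 0.42 + 0.44 + 0.54 + 0.9
 = 2.3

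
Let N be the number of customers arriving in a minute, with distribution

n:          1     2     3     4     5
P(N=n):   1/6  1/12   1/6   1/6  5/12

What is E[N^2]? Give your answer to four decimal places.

15.0833

E[N^2] = Σ n^2·P(N=n)
 = 1·1/6 + 4·1/12 + 9·1/6 + 16·1/6 + 25·5/12
 = 1/6 + 1/3 + 3/2 + 8/3 + 125/12
 = 181/12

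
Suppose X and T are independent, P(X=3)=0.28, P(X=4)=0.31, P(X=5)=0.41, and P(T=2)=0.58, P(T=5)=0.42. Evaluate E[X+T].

7.39

E[X+T] = Σ_x Σ_t (x+t) · P(X=x)P(T=t)
 = 5·0.1624 + 8·0.1176 + 6·0.1798 + 9·0.1302 + 7·0.2378 + 10·0.1722
 = 0.812 + 0.9408 + 1.0788 + 1.1718 + 1.6646 + 1.722
 = 7.39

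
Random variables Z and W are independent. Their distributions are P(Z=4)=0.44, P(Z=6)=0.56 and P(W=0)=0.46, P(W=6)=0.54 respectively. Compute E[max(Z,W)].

E[max(Z,W)] = Σ_z Σ_w max(z,w) · P(Z=z)P(W=w)
 = 4·0.2024 + 6·0.2376 + 6·0.2576 + 6·0.3024
 = 0.8096 + 1.4256 + 1.5456 + 1.8144
 = 5.5952

5.5952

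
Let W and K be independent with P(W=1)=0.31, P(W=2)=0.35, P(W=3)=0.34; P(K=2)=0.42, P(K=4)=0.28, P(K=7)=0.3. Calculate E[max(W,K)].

4.2028

E[max(W,K)] = Σ_w Σ_k max(w,k) · P(W=w)P(K=k)
 = 2·0.1302 + 4·0.0868 + 7·0.093 + 2·0.147 + 4·0.098 + 7·0.105 + 3·0.1428 + 4·0.0952 + 7·0.102
 = 0.2604 + 0.3472 + 0.651 + 0.294 + 0.392 + 0.735 + 0.4284 + 0.3808 + 0.714
 = 4.2028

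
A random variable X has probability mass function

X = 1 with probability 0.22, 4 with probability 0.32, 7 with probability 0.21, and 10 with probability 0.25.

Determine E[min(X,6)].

E[min(X,6)] = Σ min(x,6)·P(X=x)
 = 1·0.22 + 4·0.32 + 6·0.21 + 6·0.25
 = 0.22 + 1.28 + 1.26 + 1.5
 = 4.26

4.26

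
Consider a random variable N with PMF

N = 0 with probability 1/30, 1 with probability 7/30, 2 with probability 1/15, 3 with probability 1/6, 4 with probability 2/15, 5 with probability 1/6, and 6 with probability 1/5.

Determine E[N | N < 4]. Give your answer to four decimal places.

1.7333

P(N < 4) = 1/30 + 7/30 + 1/15 + 1/6 = 1/2.
E[N | N < 4] = [0·1/30 + 1·7/30 + 2·1/15 + 3·1/6] / (1/2)
 = 13/15 / (1/2)
 = 26/15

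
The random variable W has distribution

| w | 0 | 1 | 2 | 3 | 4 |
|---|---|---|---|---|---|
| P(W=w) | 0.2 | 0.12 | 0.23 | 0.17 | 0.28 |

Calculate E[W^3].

24.47

E[W^3] = Σ w^3·P(W=w)
 = 0·0.2 + 1·0.12 + 8·0.23 + 27·0.17 + 64·0.28
 = 0 + 0.12 + 1.84 + 4.59 + 17.92
 = 24.47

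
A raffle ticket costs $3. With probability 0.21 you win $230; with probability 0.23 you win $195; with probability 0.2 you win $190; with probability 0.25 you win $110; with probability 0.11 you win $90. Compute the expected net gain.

165.55

E[payout] = 230·0.21 + 195·0.23 + 190·0.2 + 110·0.25 + 90·0.11
 = 48.3 + 44.85 + 38 + 27.5 + 9.9
 = 168.55
Net = 168.55 - 3 = 165.55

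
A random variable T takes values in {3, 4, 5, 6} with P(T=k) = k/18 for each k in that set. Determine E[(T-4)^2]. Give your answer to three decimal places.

E[(T-4)^2] = Σ (t-4)^2·P(T=t)
 = 1·1/6 + 0·2/9 + 1·5/18 + 4·1/3
 = 1/6 + 0 + 5/18 + 4/3
 = 16/9

1.778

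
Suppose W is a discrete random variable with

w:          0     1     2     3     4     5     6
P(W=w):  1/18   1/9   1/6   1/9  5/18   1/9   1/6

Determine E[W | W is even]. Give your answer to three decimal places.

P(W is even) = 1/18 + 1/6 + 5/18 + 1/6 = 2/3.
E[W | W is even] = [0·1/18 + 2·1/6 + 4·5/18 + 6·1/6] / (2/3)
 = 22/9 / (2/3)
 = 11/3

3.667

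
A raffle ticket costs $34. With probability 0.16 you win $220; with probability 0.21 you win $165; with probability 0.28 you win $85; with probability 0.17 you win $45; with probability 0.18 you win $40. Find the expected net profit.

E[payout] = 220·0.16 + 165·0.21 + 85·0.28 + 45·0.17 + 40·0.18
 = 35.2 + 34.65 + 23.8 + 7.65 + 7.2
 = 108.5
Net = 108.5 - 34 = 74.5

74.5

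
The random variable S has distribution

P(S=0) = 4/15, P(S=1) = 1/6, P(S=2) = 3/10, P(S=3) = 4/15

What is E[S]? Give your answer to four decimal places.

E[S] = Σ s·P(S=s)
 = 0·4/15 + 1·1/6 + 2·3/10 + 3·4/15
 = 0 + 1/6 + 3/5 + 4/5
 = 47/30

1.5667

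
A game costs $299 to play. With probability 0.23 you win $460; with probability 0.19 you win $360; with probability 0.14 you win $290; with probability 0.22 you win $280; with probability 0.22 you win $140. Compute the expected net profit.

E[payout] = 460·0.23 + 360·0.19 + 290·0.14 + 280·0.22 + 140·0.22
 = 105.8 + 68.4 + 40.6 + 61.6 + 30.8
 = 307.2
Net = 307.2 - 299 = 8.2

8.2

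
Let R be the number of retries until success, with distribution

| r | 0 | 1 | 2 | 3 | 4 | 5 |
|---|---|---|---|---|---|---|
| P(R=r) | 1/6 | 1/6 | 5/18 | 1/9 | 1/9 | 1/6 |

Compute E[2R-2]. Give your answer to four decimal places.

2.6667

E[2R-2] = Σ (2r-2)·P(R=r)
 = (-2)·1/6 + 0·1/6 + 2·5/18 + 4·1/9 + 6·1/9 + 8·1/6
 = (-1/3) + 0 + 5/9 + 4/9 + 2/3 + 4/3
 = 8/3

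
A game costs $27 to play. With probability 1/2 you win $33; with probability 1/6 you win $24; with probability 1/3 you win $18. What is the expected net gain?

-0.5

E[payout] = 33·1/2 + 24·1/6 + 18·1/3
 = 33/2 + 4 + 6
 = 53/2
Net = 53/2 - 27 = -1/2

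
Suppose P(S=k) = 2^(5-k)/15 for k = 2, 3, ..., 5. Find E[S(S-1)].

5.6

E[S(S-1)] = Σ s(s-1)·P(S=s)
 = 2·8/15 + 6·4/15 + 12·2/15 + 20·1/15
 = 16/15 + 8/5 + 8/5 + 4/3
 = 28/5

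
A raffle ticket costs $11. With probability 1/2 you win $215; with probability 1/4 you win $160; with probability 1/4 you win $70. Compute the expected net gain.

E[payout] = 215·1/2 + 160·1/4 + 70·1/4
 = 215/2 + 40 + 35/2
 = 165
Net = 165 - 11 = 154

154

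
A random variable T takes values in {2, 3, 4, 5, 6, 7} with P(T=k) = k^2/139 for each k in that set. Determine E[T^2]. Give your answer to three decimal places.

33.633

E[T^2] = Σ t^2·P(T=t)
 = 4·4/139 + 9·9/139 + 16·16/139 + 25·25/139 + 36·36/139 + 49·49/139
 = 16/139 + 81/139 + 256/139 + 625/139 + 1296/139 + 2401/139
 = 4675/139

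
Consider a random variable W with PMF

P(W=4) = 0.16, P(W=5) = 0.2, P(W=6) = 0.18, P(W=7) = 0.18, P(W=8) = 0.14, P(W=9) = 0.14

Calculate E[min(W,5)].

4.84

E[min(W,5)] = Σ min(w,5)·P(W=w)
 = 4·0.16 + 5·0.2 + 5·0.18 + 5·0.18 + 5·0.14 + 5·0.14
 = 0.64 + 1 + 0.9 + 0.9 + 0.7 + 0.7
 = 4.84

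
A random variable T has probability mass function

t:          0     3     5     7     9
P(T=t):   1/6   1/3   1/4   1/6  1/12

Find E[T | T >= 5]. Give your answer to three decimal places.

6.333

P(T >= 5) = 1/4 + 1/6 + 1/12 = 1/2.
E[T | T >= 5] = [5·1/4 + 7·1/6 + 9·1/12] / (1/2)
 = 19/6 / (1/2)
 = 19/3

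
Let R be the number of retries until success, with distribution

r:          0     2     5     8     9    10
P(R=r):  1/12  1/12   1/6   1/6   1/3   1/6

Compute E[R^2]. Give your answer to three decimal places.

E[R^2] = Σ r^2·P(R=r)
 = 0·1/12 + 4·1/12 + 25·1/6 + 64·1/6 + 81·1/3 + 100·1/6
 = 0 + 1/3 + 25/6 + 32/3 + 27 + 50/3
 = 353/6

58.833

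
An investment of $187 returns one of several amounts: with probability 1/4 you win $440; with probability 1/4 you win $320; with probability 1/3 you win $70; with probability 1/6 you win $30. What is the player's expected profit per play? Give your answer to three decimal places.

E[payout] = 440·1/4 + 320·1/4 + 70·1/3 + 30·1/6
 = 110 + 80 + 70/3 + 5
 = 655/3
Net = 655/3 - 187 = 94/3

31.333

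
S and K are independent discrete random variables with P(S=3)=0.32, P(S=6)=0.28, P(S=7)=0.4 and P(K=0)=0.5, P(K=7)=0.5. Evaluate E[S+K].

8.94

E[S+K] = Σ_s Σ_k (s+k) · P(S=s)P(K=k)
 = 3·0.16 + 10·0.16 + 6·0.14 + 13·0.14 + 7·0.2 + 14·0.2
 = 0.48 + 1.6 + 0.84 + 1.82 + 1.4 + 2.8
 = 8.94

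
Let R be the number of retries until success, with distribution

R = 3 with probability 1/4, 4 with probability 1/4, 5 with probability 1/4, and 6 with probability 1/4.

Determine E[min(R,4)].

E[min(R,4)] = Σ min(r,4)·P(R=r)
 = 3·1/4 + 4·1/4 + 4·1/4 + 4·1/4
 = 3/4 + 1 + 1 + 1
 = 15/4

3.75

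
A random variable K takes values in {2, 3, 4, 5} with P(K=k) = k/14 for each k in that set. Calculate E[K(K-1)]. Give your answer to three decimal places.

12.143

E[K(K-1)] = Σ k(k-1)·P(K=k)
 = 2·1/7 + 6·3/14 + 12·2/7 + 20·5/14
 = 2/7 + 9/7 + 24/7 + 50/7
 = 85/7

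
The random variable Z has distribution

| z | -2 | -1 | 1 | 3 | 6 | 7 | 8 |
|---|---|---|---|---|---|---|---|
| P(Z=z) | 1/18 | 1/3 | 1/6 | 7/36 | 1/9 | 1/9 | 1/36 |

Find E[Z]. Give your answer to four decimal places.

E[Z] = Σ z·P(Z=z)
 = (-2)·1/18 + (-1)·1/3 + 1·1/6 + 3·7/36 + 6·1/9 + 7·1/9 + 8·1/36
 = (-1/9) + (-1/3) + 1/6 + 7/12 + 2/3 + 7/9 + 2/9
 = 71/36

1.9722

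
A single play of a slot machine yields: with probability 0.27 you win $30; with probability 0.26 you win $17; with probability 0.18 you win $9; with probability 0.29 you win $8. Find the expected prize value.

16.46

E[payout] = 30·0.27 + 17·0.26 + 9·0.18 + 8·0.29
 = 8.1 + 4.42 + 1.62 + 2.32
 = 16.46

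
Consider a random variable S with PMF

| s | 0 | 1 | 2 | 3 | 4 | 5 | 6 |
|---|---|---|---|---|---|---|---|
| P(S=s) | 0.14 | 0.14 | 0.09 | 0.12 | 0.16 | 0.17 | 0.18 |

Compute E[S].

3.25

E[S] = Σ s·P(S=s)
 = 0·0.14 + 1·0.14 + 2·0.09 + 3·0.12 + 4·0.16 + 5·0.17 + 6·0.18
 = 0 + 0.14 + 0.18 + 0.36 + 0.64 + 0.85 + 1.08
 = 3.25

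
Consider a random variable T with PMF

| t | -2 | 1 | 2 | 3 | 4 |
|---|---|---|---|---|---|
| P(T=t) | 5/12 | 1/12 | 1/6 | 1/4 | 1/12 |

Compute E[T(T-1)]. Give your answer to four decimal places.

E[T(T-1)] = Σ t(t-1)·P(T=t)
 = 6·5/12 + 0·1/12 + 2·1/6 + 6·1/4 + 12·1/12
 = 5/2 + 0 + 1/3 + 3/2 + 1
 = 16/3

5.3333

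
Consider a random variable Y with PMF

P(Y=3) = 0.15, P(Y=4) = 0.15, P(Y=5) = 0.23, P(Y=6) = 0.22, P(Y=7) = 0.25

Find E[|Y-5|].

1.17

E[|Y-5|] = Σ |y-5|·P(Y=y)
 = 2·0.15 + 1·0.15 + 0·0.23 + 1·0.22 + 2·0.25
 = 0.3 + 0.15 + 0 + 0.22 + 0.5
 = 1.17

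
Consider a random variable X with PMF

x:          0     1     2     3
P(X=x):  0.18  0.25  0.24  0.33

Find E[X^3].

E[X^3] = Σ x^3·P(X=x)
 = 0·0.18 + 1·0.25 + 8·0.24 + 27·0.33
 = 0 + 0.25 + 1.92 + 8.91
 = 11.08

11.08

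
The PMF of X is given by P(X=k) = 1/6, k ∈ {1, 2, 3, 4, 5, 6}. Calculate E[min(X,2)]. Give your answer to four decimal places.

E[min(X,2)] = Σ min(x,2)·P(X=x)
 = 1·1/6 + 2·1/6 + 2·1/6 + 2·1/6 + 2·1/6 + 2·1/6
 = 1/6 + 1/3 + 1/3 + 1/3 + 1/3 + 1/3
 = 11/6

1.8333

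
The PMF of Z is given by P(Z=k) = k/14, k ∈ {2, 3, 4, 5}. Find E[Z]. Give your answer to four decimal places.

E[Z] = Σ z·P(Z=z)
 = 2·1/7 + 3·3/14 + 4·2/7 + 5·5/14
 = 2/7 + 9/14 + 8/7 + 25/14
 = 27/7

3.8571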